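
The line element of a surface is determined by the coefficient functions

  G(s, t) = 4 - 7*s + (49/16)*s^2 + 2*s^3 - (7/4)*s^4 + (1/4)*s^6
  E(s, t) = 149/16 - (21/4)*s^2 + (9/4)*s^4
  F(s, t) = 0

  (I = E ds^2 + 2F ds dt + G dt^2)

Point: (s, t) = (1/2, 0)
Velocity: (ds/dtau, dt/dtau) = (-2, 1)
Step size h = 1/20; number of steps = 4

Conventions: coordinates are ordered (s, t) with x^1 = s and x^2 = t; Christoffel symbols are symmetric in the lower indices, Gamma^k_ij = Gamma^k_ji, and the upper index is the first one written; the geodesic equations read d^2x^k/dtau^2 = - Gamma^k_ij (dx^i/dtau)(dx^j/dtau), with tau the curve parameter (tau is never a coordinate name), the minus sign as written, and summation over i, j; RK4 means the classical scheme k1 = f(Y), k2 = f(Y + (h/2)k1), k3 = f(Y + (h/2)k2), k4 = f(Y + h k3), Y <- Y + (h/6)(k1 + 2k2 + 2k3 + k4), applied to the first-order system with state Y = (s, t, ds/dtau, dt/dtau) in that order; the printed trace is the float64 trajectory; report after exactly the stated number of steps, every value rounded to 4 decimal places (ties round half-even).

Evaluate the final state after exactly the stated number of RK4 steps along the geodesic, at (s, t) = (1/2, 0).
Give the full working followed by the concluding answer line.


f(Y) = (ds/dtau, dt/dtau, -Gamma^s_ij Y'^i Y'^j, -Gamma^t_ij Y'^i Y'^j) with the Gammas evaluated at the stage position; h = 0.050000; intermediate values shown to 6 dp
step 0: s = 0.5000, t = 0.0000, ds/dtau = -2.0000, dt/dtau = 1.0000
step 1:
  k1: at (s, t) = (0.500000, 0.000000), (ds/dtau, dt/dtau) = (-2.000000, 1.000000); Gamma_sss = -0.253359, Gamma_sst = 0.000000, Gamma_stt = 0.200576, Gamma_tss = 0.000000, Gamma_tst = -1.157895, Gamma_ttt = 0.000000; k1 = (-2.000000, 1.000000, 0.812860, -4.631579)
  k2: at (s, t) = (0.450000, 0.025000), (ds/dtau, dt/dtau) = (-1.979679, 0.884211); Gamma_sss = -0.234059, Gamma_sst = 0.000000, Gamma_stt = 0.218119, Gamma_tss = 0.000000, Gamma_tst = -1.149585, Gamma_ttt = 0.000000; k2 = (-1.979679, 0.884211, 0.746776, -4.024589)
  k3: at (s, t) = (0.450508, 0.022105), (ds/dtau, dt/dtau) = (-1.981331, 0.899385); Gamma_sss = -0.234268, Gamma_sst = 0.000000, Gamma_stt = 0.217940, Gamma_tss = 0.000000, Gamma_tst = -1.149711, Gamma_ttt = 0.000000; k3 = (-1.981331, 0.899385, 0.743368, -4.097523)
  k4: at (s, t) = (0.400933, 0.044969), (ds/dtau, dt/dtau) = (-1.962832, 0.795124); Gamma_sss = -0.212846, Gamma_sst = 0.000000, Gamma_stt = 0.235460, Gamma_tss = 0.000000, Gamma_tst = -1.133991, Gamma_ttt = 0.000000; k4 = (-1.962832, 0.795124, 0.671172, -3.539627)
  Y <- Y + (h/6)(k1 + 2k2 + 2k3 + k4): s = 0.4010, t = 0.0447, ds/dtau = -1.9628, dt/dtau = 0.7965
step 2:
  k1: at (s, t) = (0.400960, 0.044686), (ds/dtau, dt/dtau) = (-1.962797, 0.796538); Gamma_sss = -0.212858, Gamma_sst = 0.000000, Gamma_stt = 0.235451, Gamma_tss = 0.000000, Gamma_tst = -1.134001, Gamma_ttt = 0.000000; k1 = (-1.962797, 0.796538, 0.670664, -3.545892)
  k2: at (s, t) = (0.351890, 0.064599), (ds/dtau, dt/dtau) = (-1.946031, 0.707891); Gamma_sss = -0.189877, Gamma_sst = 0.000000, Gamma_stt = 0.252885, Gamma_tss = 0.000000, Gamma_tst = -1.112577, Gamma_ttt = 0.000000; k2 = (-1.946031, 0.707891, 0.592347, -3.065321)
  k3: at (s, t) = (0.352309, 0.062383), (ds/dtau, dt/dtau) = (-1.947989, 0.719905); Gamma_sss = -0.190079, Gamma_sst = 0.000000, Gamma_stt = 0.252736, Gamma_tss = 0.000000, Gamma_tst = -1.112781, Gamma_ttt = 0.000000; k3 = (-1.947989, 0.719905, 0.590303, -3.121054)
  k4: at (s, t) = (0.303560, 0.080681), (ds/dtau, dt/dtau) = (-1.933282, 0.640485); Gamma_sss = -0.165895, Gamma_sst = 0.000000, Gamma_stt = 0.270108, Gamma_tss = 0.000000, Gamma_tst = -1.087014, Gamma_ttt = 0.000000; k4 = (-1.933282, 0.640485, 0.509243, -2.691967)
  Y <- Y + (h/6)(k1 + 2k2 + 2k3 + k4): s = 0.3036, t = 0.0805, ds/dtau = -1.9333, dt/dtau = 0.6414
step 3:
  k1: at (s, t) = (0.303592, 0.080458), (ds/dtau, dt/dtau) = (-1.933254, 0.641450); Gamma_sss = -0.165912, Gamma_sst = 0.000000, Gamma_stt = 0.270097, Gamma_tss = 0.000000, Gamma_tst = -1.087032, Gamma_ttt = 0.000000; k1 = (-1.933254, 0.641450, 0.508956, -2.696025)
  k2: at (s, t) = (0.255261, 0.096494), (ds/dtau, dt/dtau) = (-1.920530, 0.574049); Gamma_sss = -0.140899, Gamma_sst = 0.000000, Gamma_stt = 0.287327, Gamma_tss = 0.000000, Gamma_tst = -1.058051, Gamma_ttt = 0.000000; k2 = (-1.920530, 0.574049, 0.425015, -2.332957)
  k3: at (s, t) = (0.255579, 0.094809), (ds/dtau, dt/dtau) = (-1.922629, 0.583126); Gamma_sss = -0.141067, Gamma_sst = 0.000000, Gamma_stt = 0.287214, Gamma_tss = 0.000000, Gamma_tst = -1.058251, Gamma_ttt = 0.000000; k3 = (-1.922629, 0.583126, 0.423791, -2.372883)
  k4: at (s, t) = (0.207461, 0.109614), (ds/dtau, dt/dtau) = (-1.912064, 0.522806); Gamma_sss = -0.115391, Gamma_sst = 0.000000, Gamma_stt = 0.304321, Gamma_tss = 0.000000, Gamma_tst = -1.026825, Gamma_ttt = 0.000000; k4 = (-1.912064, 0.522806, 0.338690, -2.052907)
  Y <- Y + (h/6)(k1 + 2k2 + 2k3 + k4): s = 0.2075, t = 0.1094, ds/dtau = -1.9120, dt/dtau = 0.5234
step 4:
  k1: at (s, t) = (0.207495, 0.109446), (ds/dtau, dt/dtau) = (-1.912043, 0.523445); Gamma_sss = -0.115410, Gamma_sst = 0.000000, Gamma_stt = 0.304309, Gamma_tss = 0.000000, Gamma_tst = -1.026849, Gamma_ttt = 0.000000; k1 = (-1.912043, 0.523445, 0.338549, -2.055441)
  k2: at (s, t) = (0.159694, 0.122532), (ds/dtau, dt/dtau) = (-1.903580, 0.472059); Gamma_sss = -0.089331, Gamma_sst = 0.000000, Gamma_stt = 0.321196, Gamma_tss = 0.000000, Gamma_tst = -0.993716, Gamma_ttt = 0.000000; k2 = (-1.903580, 0.472059, 0.252126, -1.785908)
  k3: at (s, t) = (0.159905, 0.121248), (ds/dtau, dt/dtau) = (-1.905740, 0.478797); Gamma_sss = -0.089448, Gamma_sst = 0.000000, Gamma_stt = 0.321122, Gamma_tss = 0.000000, Gamma_tst = -0.993866, Gamma_ttt = 0.000000; k3 = (-1.905740, 0.478797, 0.251244, -1.813731)
  k4: at (s, t) = (0.112208, 0.133386), (ds/dtau, dt/dtau) = (-1.899481, 0.432758); Gamma_sss = -0.063020, Gamma_sst = 0.000000, Gamma_stt = 0.337797, Gamma_tss = 0.000000, Gamma_tst = -0.959415, Gamma_ttt = 0.000000; k4 = (-1.899481, 0.432758, 0.164117, -1.577309)
  Y <- Y + (h/6)(k1 + 2k2 + 2k3 + k4): s = 0.1122, t = 0.1333, ds/dtau = -1.8995, dt/dtau = 0.4332

Answer: s = 0.1122, t = 0.1333, ds/dtau = -1.8995, dt/dtau = 0.4332


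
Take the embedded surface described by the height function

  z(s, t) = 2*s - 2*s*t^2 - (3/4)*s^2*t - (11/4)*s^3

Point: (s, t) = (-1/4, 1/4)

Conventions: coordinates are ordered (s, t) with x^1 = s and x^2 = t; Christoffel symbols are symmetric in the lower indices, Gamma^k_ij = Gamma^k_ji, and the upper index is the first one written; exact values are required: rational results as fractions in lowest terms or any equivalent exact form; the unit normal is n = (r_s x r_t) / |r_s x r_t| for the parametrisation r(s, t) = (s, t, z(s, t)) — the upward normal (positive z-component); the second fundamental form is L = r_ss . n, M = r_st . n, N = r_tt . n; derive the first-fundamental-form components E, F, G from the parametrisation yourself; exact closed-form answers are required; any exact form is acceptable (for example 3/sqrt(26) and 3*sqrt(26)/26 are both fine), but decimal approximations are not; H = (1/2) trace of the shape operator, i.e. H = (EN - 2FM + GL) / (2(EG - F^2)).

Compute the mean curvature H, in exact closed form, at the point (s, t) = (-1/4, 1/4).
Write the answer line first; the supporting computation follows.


Answer: H = 2000*sqrt(12914)/344569

z_s = 93/64, z_t = 13/64, z_ss = 15/4, z_st = -5/8, z_tt = 1
E = 12745/4096, F = 1209/4096, G = 4265/4096; answer radicand W^2 = 6457/2048
unnormalised second-form numerators: l = 15/4, m = -5/8, n = 1; L = l/sqrt(6457/2048), and similarly M = m/sqrt(W^2), N = n/sqrt(W^2)
H = (E*n - 2*F*m + G*l) / (2*(EG - F^2)*sqrt(W^2)); E*n - 2*F*m + G*l = 15125/2048, EG - F^2 = 6457/2048, so H = (1375/1174)/sqrt(6457/2048)


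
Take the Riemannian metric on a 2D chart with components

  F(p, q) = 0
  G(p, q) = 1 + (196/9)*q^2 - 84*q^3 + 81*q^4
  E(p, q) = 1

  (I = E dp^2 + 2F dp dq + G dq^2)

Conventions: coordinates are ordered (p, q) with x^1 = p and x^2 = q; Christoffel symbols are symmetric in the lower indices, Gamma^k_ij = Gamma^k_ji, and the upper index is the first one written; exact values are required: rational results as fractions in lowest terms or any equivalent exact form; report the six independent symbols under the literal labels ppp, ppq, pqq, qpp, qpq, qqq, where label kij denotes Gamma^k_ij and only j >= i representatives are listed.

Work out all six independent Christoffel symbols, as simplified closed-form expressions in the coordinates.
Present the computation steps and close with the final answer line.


E = 1; F = 0; G = 1 + (196/9)*q^2 - 84*q^3 + 81*q^4
Gamma^k_ij = (1/2) g^{kl} (d_i g_jl + d_j g_il - d_l g_ij), with g^inv = (1/(EG-F^2)) [[G, -F], [-F, E]]
first partials: E_p = 0, E_q = 0, F_p = 0, F_q = 0, G_p = 0, G_q = (392/9)*q - 252*q^2 + 324*q^3
D = EG - F^2 = 1 + (196/9)*q^2 - 84*q^3 + 81*q^4
expanded: Gamma^p_pp = (G E_p - 2F F_p + F E_q)/(2D), Gamma^p_pq = (G E_q - F G_p)/(2D), Gamma^p_qq = (2G F_q - G G_p - F G_q)/(2D), Gamma^q_pp = (2E F_p - E E_q - F E_p)/(2D), Gamma^q_pq = (E G_p - F E_q)/(2D), Gamma^q_qq = (E G_q - 2F F_q + F G_p)/(2D); substitute and cancel common factors

Answer: Gamma_ppp = 0, Gamma_ppq = 0, Gamma_pqq = 0, Gamma_qpp = 0, Gamma_qpq = 0, Gamma_qqq = (1458*q^3 - 1134*q^2 + 196*q)/(729*q^4 - 756*q^3 + 196*q^2 + 9)


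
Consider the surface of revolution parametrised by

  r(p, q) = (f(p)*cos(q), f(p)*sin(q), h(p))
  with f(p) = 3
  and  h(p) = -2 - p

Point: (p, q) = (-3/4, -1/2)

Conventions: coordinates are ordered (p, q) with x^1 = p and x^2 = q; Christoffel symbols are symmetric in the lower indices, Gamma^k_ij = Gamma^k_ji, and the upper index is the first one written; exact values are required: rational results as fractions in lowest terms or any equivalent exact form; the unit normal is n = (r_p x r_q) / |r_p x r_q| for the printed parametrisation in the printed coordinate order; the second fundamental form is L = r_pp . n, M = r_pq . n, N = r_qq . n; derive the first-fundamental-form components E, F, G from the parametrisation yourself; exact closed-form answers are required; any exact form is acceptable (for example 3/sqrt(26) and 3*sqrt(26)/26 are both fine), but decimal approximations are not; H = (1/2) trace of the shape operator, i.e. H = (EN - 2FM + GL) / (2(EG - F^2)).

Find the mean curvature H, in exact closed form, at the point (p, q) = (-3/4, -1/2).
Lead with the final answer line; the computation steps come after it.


Answer: H = -1/6

f = 3, f' = 0, f'' = 0, h' = -1, h'' = 0
E = 1, F = 0, G = 9; answer radicand W^2 = 1
unnormalised second-form numerators: l = 0, m = 0, n = -3; L = l/sqrt(1), and similarly M = m/sqrt(W^2), N = n/sqrt(W^2)
H = (E*n - 2*F*m + G*l) / (2*(EG - F^2)*sqrt(W^2)); E*n - 2*F*m + G*l = -3, EG - F^2 = 9, so H = (-1/6)/sqrt(1)


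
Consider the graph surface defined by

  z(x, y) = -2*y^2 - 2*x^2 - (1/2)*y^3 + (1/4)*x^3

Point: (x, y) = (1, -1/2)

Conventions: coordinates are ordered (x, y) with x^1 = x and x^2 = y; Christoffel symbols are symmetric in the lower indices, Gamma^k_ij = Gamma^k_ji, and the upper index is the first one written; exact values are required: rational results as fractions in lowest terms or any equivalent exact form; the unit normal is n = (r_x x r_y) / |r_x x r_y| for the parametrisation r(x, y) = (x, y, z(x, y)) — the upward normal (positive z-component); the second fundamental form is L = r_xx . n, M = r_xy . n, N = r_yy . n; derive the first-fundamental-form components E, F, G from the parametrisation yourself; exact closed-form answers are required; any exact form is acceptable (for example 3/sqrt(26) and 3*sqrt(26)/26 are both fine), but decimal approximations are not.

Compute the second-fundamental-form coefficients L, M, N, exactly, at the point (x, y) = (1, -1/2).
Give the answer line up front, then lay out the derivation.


Answer: L = -20*sqrt(101)/303, M = 0, N = -20*sqrt(101)/303

z_x = -13/4, z_y = 13/8, z_xx = -5/2, z_xy = 0, z_yy = -5/2
E = 185/16, F = -169/32, G = 233/64; answer radicand W^2 = 909/64
unnormalised second-form numerators: l = -5/2, m = 0, n = -5/2; L = l/sqrt(909/64), and similarly M = m/sqrt(W^2), N = n/sqrt(W^2)


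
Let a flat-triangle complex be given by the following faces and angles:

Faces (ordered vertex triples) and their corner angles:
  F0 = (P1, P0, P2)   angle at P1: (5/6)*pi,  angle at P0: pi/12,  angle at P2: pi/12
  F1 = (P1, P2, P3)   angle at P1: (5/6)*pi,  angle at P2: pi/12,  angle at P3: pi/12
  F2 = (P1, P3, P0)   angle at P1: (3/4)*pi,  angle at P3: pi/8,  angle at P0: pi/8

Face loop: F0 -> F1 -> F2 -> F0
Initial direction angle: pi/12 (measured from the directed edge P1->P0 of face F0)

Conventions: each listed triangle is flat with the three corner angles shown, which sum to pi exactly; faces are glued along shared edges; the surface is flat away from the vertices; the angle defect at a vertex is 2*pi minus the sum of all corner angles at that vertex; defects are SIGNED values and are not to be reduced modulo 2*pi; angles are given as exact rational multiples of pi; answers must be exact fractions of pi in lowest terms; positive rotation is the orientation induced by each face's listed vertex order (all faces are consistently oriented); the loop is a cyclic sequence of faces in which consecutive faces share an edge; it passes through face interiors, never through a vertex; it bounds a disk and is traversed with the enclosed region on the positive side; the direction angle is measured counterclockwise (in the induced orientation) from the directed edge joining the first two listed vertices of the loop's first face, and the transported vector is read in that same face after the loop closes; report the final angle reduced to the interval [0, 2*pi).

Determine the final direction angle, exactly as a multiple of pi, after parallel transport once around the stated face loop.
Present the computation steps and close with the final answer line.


enclosed vertex P1: corner angles sum to (29/12)*pi, defect = 2*pi - (29/12)*pi = (-5/12)*pi
holonomy = initial angle + sum of enclosed defects (mod 2*pi), positive in the induced orientation
final angle = pi/12 - (5/12)*pi = (5/3)*pi (mod 2*pi)

Answer: final direction angle = (5/3)*pi


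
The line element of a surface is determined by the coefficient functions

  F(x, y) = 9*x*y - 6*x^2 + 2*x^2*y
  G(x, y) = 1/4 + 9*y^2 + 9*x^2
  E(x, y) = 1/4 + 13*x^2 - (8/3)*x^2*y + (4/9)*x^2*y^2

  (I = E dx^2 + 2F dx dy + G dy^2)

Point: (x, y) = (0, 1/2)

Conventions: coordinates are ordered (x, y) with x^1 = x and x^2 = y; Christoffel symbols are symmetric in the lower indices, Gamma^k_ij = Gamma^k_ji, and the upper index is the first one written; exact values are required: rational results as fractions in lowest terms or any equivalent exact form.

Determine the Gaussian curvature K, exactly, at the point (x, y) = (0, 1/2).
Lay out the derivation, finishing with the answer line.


E = 1/4, F = 0, G = 5/2, EG - F^2 = 5/8 at the point
E_x = 0, E_y = 0, F_x = 9/2, F_y = 0, G_x = 0, G_y = 9
E_yy = 0, F_xy = 9, G_xx = 18
Compute both Brioschi determinants and normalise by (EG - F^2)^2.
M1 = [[-E_yy/2 + F_xy - G_xx/2, E_x/2, F_x - E_y/2], [F_y - G_x/2, E, F], [G_y/2, F, G]] = [[0, 0, 9/2], [0, 1/4, 0], [9/2, 0, 5/2]]; det M1 = -81/16
M2 = [[0, E_y/2, G_x/2], [E_y/2, E, F], [G_x/2, F, G]] = [[0, 0, 0], [0, 1/4, 0], [0, 0, 5/2]]; det M2 = 0
det M1 - det M2 = -81/16; K = -81/16 / (5/8)^2 = -324/25

Answer: K = -324/25


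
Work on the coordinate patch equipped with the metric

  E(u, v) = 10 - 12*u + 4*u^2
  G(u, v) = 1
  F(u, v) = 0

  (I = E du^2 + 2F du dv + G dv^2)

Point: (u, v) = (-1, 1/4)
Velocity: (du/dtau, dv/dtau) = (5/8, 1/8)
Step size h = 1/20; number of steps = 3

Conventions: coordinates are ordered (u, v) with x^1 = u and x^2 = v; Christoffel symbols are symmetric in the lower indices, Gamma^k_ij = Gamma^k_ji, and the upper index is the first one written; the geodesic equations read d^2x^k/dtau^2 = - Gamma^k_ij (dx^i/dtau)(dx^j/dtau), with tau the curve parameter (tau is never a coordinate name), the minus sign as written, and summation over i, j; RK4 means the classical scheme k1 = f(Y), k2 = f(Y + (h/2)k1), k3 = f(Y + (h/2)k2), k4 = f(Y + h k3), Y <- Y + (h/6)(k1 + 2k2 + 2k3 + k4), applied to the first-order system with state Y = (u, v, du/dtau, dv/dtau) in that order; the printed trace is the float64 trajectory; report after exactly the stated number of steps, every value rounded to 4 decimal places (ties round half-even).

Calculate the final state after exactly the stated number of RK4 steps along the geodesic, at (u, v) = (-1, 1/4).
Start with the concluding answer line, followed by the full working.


Answer: u = -0.9045, v = 0.2687, du/dtau = 0.6488, dv/dtau = 0.1250

f(Y) = (du/dtau, dv/dtau, -Gamma^u_ij Y'^i Y'^j, -Gamma^v_ij Y'^i Y'^j) with the Gammas evaluated at the stage position; h = 0.050000; intermediate values shown to 6 dp
step 0: u = -1.0000, v = 0.2500, du/dtau = 0.6250, dv/dtau = 0.1250
step 1:
  k1: at (u, v) = (-1.000000, 0.250000), (du/dtau, dv/dtau) = (0.625000, 0.125000); Gamma_uuu = -0.384615, Gamma_uuv = 0.000000, Gamma_uvv = 0.000000, Gamma_vuu = 0.000000, Gamma_vuv = 0.000000, Gamma_vvv = 0.000000; k1 = (0.625000, 0.125000, 0.150240, 0.000000)
  k2: at (u, v) = (-0.984375, 0.253125), (du/dtau, dv/dtau) = (0.628756, 0.125000); Gamma_uuu = -0.386847, Gamma_uuv = 0.000000, Gamma_uvv = 0.000000, Gamma_vuu = 0.000000, Gamma_vuv = 0.000000, Gamma_vvv = 0.000000; k2 = (0.628756, 0.125000, 0.152934, 0.000000)
  k3: at (u, v) = (-0.984281, 0.253125), (du/dtau, dv/dtau) = (0.628823, 0.125000); Gamma_uuu = -0.386860, Gamma_uuv = 0.000000, Gamma_uvv = 0.000000, Gamma_vuu = 0.000000, Gamma_vuv = 0.000000, Gamma_vvv = 0.000000; k3 = (0.628823, 0.125000, 0.152972, 0.000000)
  k4: at (u, v) = (-0.968559, 0.256250), (du/dtau, dv/dtau) = (0.632649, 0.125000); Gamma_uuu = -0.389130, Gamma_uuv = 0.000000, Gamma_uvv = 0.000000, Gamma_vuu = 0.000000, Gamma_vuv = 0.000000, Gamma_vvv = 0.000000; k4 = (0.632649, 0.125000, 0.155747, 0.000000)
  Y <- Y + (h/6)(k1 + 2k2 + 2k3 + k4): u = -0.9686, v = 0.2562, du/dtau = 0.6326, dv/dtau = 0.1250
step 2:
  k1: at (u, v) = (-0.968560, 0.256250), (du/dtau, dv/dtau) = (0.632648, 0.125000); Gamma_uuu = -0.389130, Gamma_uuv = 0.000000, Gamma_uvv = 0.000000, Gamma_vuu = 0.000000, Gamma_vuv = 0.000000, Gamma_vvv = 0.000000; k1 = (0.632648, 0.125000, 0.155747, 0.000000)
  k2: at (u, v) = (-0.952744, 0.259375), (du/dtau, dv/dtau) = (0.636542, 0.125000); Gamma_uuu = -0.391440, Gamma_uuv = 0.000000, Gamma_uvv = 0.000000, Gamma_vuu = 0.000000, Gamma_vuv = 0.000000, Gamma_vvv = 0.000000; k2 = (0.636542, 0.125000, 0.158606, 0.000000)
  k3: at (u, v) = (-0.952646, 0.259375), (du/dtau, dv/dtau) = (0.636613, 0.125000); Gamma_uuu = -0.391454, Gamma_uuv = 0.000000, Gamma_uvv = 0.000000, Gamma_vuu = 0.000000, Gamma_vuv = 0.000000, Gamma_vvv = 0.000000; k3 = (0.636613, 0.125000, 0.158647, 0.000000)
  k4: at (u, v) = (-0.936729, 0.262500), (du/dtau, dv/dtau) = (0.640581, 0.125000); Gamma_uuu = -0.393805, Gamma_uuv = 0.000000, Gamma_uvv = 0.000000, Gamma_vuu = 0.000000, Gamma_vuv = 0.000000, Gamma_vvv = 0.000000; k4 = (0.640581, 0.125000, 0.161595, 0.000000)
  Y <- Y + (h/6)(k1 + 2k2 + 2k3 + k4): u = -0.9367, v = 0.2625, du/dtau = 0.6406, dv/dtau = 0.1250
step 3:
  k1: at (u, v) = (-0.936730, 0.262500), (du/dtau, dv/dtau) = (0.640580, 0.125000); Gamma_uuu = -0.393805, Gamma_uuv = 0.000000, Gamma_uvv = 0.000000, Gamma_vuu = 0.000000, Gamma_vuv = 0.000000, Gamma_vvv = 0.000000; k1 = (0.640580, 0.125000, 0.161595, 0.000000)
  k2: at (u, v) = (-0.920716, 0.265625), (du/dtau, dv/dtau) = (0.644620, 0.125000); Gamma_uuu = -0.396198, Gamma_uuv = 0.000000, Gamma_uvv = 0.000000, Gamma_vuu = 0.000000, Gamma_vuv = 0.000000, Gamma_vvv = 0.000000; k2 = (0.644620, 0.125000, 0.164634, 0.000000)
  k3: at (u, v) = (-0.920615, 0.265625), (du/dtau, dv/dtau) = (0.644696, 0.125000); Gamma_uuu = -0.396213, Gamma_uuv = 0.000000, Gamma_uvv = 0.000000, Gamma_vuu = 0.000000, Gamma_vuv = 0.000000, Gamma_vvv = 0.000000; k3 = (0.644696, 0.125000, 0.164679, 0.000000)
  k4: at (u, v) = (-0.904496, 0.268750), (du/dtau, dv/dtau) = (0.648814, 0.125000); Gamma_uuu = -0.398650, Gamma_uuv = 0.000000, Gamma_uvv = 0.000000, Gamma_vuu = 0.000000, Gamma_vuv = 0.000000, Gamma_vvv = 0.000000; k4 = (0.648814, 0.125000, 0.167816, 0.000000)
  Y <- Y + (h/6)(k1 + 2k2 + 2k3 + k4): u = -0.9045, v = 0.2687, du/dtau = 0.6488, dv/dtau = 0.1250


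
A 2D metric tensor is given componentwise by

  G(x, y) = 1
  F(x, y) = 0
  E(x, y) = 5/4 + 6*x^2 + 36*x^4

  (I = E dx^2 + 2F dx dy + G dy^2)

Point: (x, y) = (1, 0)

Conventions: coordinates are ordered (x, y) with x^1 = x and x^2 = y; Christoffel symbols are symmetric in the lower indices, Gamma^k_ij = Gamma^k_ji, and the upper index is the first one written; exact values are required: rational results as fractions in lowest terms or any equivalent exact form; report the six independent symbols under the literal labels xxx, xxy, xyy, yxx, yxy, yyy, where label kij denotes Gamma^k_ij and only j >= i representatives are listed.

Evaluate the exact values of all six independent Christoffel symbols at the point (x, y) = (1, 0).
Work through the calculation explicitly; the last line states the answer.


E = 173/4, F = 0, G = 1 at the point
E_x = 156, E_y = 0, F_x = 0, F_y = 0, G_x = 0, G_y = 0
EG - F^2 = 173/4;  g^inv = (4/173) * [[1, 0], [0, 173/4]]
first-kind symbols [ij,l] = (1/2)(d_i g_jl + d_j g_il - d_l g_ij): [xx,x] = E_x/2 = 78, [xx,y] = F_x - E_y/2 = 0, [xy,x] = E_y/2 = 0, [xy,y] = G_x/2 = 0, [yy,x] = F_y - G_x/2 = 0, [yy,y] = G_y/2 = 0
Gamma^x_ij = (G*[ij,x] - F*[ij,y])/(EG - F^2), Gamma^y_ij = (E*[ij,y] - F*[ij,x])/(EG - F^2)

Answer: Gamma_xxx = 312/173, Gamma_xxy = 0, Gamma_xyy = 0, Gamma_yxx = 0, Gamma_yxy = 0, Gamma_yyy = 0


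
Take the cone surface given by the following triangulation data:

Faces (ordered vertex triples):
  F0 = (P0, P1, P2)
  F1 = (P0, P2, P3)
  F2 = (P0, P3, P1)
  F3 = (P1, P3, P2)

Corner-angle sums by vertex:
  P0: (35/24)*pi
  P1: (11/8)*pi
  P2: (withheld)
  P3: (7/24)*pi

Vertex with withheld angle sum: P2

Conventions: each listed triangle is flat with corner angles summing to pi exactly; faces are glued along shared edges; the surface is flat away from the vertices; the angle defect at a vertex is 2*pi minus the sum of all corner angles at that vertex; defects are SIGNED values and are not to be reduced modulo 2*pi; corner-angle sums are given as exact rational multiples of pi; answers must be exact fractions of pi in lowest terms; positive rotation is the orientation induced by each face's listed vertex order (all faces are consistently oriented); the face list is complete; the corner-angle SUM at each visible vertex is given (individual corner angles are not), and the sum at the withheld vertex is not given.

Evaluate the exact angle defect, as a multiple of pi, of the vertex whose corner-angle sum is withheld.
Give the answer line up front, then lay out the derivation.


Answer: defect(P2) = (9/8)*pi

V = 4, E = 6, F = 4; chi = V - E + F = 2
Gauss-Bonnet: total defect = 2*pi*chi = 4*pi; visible defects sum to (23/8)*pi


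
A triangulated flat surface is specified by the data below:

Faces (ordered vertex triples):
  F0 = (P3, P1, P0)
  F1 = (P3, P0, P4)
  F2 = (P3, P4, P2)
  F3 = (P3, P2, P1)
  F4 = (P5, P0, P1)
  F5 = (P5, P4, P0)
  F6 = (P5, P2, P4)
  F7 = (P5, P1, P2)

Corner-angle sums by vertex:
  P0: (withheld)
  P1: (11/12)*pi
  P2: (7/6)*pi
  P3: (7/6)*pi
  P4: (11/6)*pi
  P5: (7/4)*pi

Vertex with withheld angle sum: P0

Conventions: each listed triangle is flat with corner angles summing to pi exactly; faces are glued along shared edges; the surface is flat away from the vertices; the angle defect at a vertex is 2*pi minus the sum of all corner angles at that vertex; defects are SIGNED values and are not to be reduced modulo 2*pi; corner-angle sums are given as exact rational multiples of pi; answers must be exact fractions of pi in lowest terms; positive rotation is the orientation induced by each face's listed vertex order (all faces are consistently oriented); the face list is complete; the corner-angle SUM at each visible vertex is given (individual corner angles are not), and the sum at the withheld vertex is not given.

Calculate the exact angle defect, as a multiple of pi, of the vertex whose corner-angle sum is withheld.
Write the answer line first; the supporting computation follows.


Answer: defect(P0) = (5/6)*pi

V = 6, E = 12, F = 8; chi = V - E + F = 2
Gauss-Bonnet: total defect = 2*pi*chi = 4*pi; visible defects sum to (19/6)*pi


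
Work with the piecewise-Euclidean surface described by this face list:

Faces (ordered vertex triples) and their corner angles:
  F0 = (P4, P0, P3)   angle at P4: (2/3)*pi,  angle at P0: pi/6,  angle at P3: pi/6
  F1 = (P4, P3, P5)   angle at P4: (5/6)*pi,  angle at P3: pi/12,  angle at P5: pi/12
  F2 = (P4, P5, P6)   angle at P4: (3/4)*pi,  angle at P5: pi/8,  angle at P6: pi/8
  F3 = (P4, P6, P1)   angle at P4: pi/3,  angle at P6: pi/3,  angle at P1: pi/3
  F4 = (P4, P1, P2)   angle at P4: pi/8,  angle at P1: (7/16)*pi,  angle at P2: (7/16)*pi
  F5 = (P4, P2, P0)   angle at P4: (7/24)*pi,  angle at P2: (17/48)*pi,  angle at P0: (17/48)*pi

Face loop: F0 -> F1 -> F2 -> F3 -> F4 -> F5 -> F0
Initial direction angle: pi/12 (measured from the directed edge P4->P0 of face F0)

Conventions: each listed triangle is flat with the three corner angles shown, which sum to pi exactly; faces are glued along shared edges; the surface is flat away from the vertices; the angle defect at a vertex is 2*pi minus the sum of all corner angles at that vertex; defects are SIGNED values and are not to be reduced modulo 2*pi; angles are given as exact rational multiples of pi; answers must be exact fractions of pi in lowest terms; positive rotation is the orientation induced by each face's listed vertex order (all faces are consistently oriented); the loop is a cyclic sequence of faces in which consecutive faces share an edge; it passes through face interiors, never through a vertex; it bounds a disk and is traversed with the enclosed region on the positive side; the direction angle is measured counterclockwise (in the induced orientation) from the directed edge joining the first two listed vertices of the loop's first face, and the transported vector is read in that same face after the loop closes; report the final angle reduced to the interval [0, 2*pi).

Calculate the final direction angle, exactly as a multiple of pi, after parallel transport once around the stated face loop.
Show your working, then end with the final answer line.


enclosed vertex P4: corner angles sum to 3*pi, defect = 2*pi - 3*pi = -pi
final direction = starting direction + enclosed defect total, reduced mod 2*pi (induced orientation)
final angle = pi/12 - pi = (13/12)*pi (mod 2*pi)

Answer: final direction angle = (13/12)*pi


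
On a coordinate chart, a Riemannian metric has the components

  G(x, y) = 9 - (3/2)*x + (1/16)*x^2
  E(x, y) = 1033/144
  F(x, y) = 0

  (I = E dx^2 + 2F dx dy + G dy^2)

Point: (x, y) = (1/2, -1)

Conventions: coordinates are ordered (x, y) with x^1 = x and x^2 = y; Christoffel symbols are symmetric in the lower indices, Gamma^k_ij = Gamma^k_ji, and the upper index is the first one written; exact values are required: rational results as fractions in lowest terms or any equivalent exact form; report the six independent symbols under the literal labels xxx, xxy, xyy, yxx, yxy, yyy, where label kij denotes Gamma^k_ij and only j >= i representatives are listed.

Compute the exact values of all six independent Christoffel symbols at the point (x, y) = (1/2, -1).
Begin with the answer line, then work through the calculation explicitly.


Answer: Gamma_xxx = 0, Gamma_xxy = 0, Gamma_xyy = 207/2066, Gamma_yxx = 0, Gamma_yxy = -2/23, Gamma_yyy = 0

E = 1033/144, F = 0, G = 529/64 at the point
E_x = 0, E_y = 0, F_x = 0, F_y = 0, G_x = -23/16, G_y = 0
EG - F^2 = 546457/9216;  g^inv = (9216/546457) * [[529/64, 0], [0, 1033/144]]
first-kind symbols [ij,l] = (1/2)(d_i g_jl + d_j g_il - d_l g_ij): [xx,x] = E_x/2 = 0, [xx,y] = F_x - E_y/2 = 0, [xy,x] = E_y/2 = 0, [xy,y] = G_x/2 = -23/32, [yy,x] = F_y - G_x/2 = 23/32, [yy,y] = G_y/2 = 0
Gamma^x_ij = (G*[ij,x] - F*[ij,y])/(EG - F^2), Gamma^y_ij = (E*[ij,y] - F*[ij,x])/(EG - F^2)


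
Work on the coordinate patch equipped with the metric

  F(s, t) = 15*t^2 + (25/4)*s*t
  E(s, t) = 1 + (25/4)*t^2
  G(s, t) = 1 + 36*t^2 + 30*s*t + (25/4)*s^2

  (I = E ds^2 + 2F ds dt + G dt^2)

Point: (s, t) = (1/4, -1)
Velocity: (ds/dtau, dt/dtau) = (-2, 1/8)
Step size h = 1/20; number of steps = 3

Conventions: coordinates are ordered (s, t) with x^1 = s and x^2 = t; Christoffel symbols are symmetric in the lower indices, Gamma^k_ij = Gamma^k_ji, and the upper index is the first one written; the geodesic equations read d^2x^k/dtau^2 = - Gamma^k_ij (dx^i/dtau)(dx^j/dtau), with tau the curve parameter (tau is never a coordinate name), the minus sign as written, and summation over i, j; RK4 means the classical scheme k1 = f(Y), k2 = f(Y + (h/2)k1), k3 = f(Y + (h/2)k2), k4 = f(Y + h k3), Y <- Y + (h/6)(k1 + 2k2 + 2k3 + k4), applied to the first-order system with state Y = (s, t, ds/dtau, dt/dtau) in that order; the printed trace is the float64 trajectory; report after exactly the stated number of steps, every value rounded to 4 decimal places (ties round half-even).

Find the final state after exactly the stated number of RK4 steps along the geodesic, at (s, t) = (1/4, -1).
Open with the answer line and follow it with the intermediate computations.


Answer: s = -0.0508, t = -0.9830, ds/dtau = -2.0100, dt/dtau = 0.1022

f(Y) = (ds/dtau, dt/dtau, -Gamma^s_ij Y'^i Y'^j, -Gamma^t_ij Y'^i Y'^j) with the Gammas evaluated at the stage position; h = 0.050000; intermediate values shown to 6 dp
step 0: s = 0.2500, t = -1.0000, ds/dtau = -2.0000, dt/dtau = 0.1250
step 1:
  k1: at (s, t) = (0.250000, -1.000000), (ds/dtau, dt/dtau) = (-2.000000, 0.125000); Gamma_sss = 0.000000, Gamma_sst = -0.172936, Gamma_stt = -0.415045, Gamma_tss = 0.000000, Gamma_tst = -0.371812, Gamma_ttt = -0.892348; k1 = (-2.000000, 0.125000, -0.079983, -0.171963)
  k2: at (s, t) = (0.200000, -0.996875), (ds/dtau, dt/dtau) = (-2.002000, 0.120701); Gamma_sss = 0.000000, Gamma_sst = -0.167238, Gamma_stt = -0.401371, Gamma_tss = 0.000000, Gamma_tst = -0.367819, Gamma_ttt = -0.882765; k2 = (-2.002000, 0.120701, -0.074976, -0.164901)
  k3: at (s, t) = (0.199950, -0.996982), (ds/dtau, dt/dtau) = (-2.001874, 0.120877); Gamma_sss = 0.000000, Gamma_sst = -0.167212, Gamma_stt = -0.401309, Gamma_tss = 0.000000, Gamma_tst = -0.367774, Gamma_ttt = -0.882657; k3 = (-2.001874, 0.120877, -0.075061, -0.165092)
  k4: at (s, t) = (0.149906, -0.993956), (ds/dtau, dt/dtau) = (-2.003753, 0.116745); Gamma_sss = 0.000000, Gamma_sst = -0.161729, Gamma_stt = -0.388150, Gamma_tss = 0.000000, Gamma_tst = -0.363758, Gamma_ttt = -0.873020; k4 = (-2.003753, 0.116745, -0.070376, -0.158288)
  Y <- Y + (h/6)(k1 + 2k2 + 2k3 + k4): s = 0.1499, t = -0.9940, ds/dtau = -2.0038, dt/dtau = 0.1167
step 2:
  k1: at (s, t) = (0.149904, -0.993959), (ds/dtau, dt/dtau) = (-2.003754, 0.116748); Gamma_sss = 0.000000, Gamma_sst = -0.161728, Gamma_stt = -0.388148, Gamma_tss = 0.000000, Gamma_tst = -0.363757, Gamma_ttt = -0.873017; k1 = (-2.003754, 0.116748, -0.070377, -0.158291)
  k2: at (s, t) = (0.099810, -0.991040), (ds/dtau, dt/dtau) = (-2.005513, 0.112791); Gamma_sss = 0.000000, Gamma_sst = -0.156449, Gamma_stt = -0.375479, Gamma_tss = 0.000000, Gamma_tst = -0.359722, Gamma_ttt = -0.863333; k2 = (-2.005513, 0.112791, -0.066002, -0.151758)
  k3: at (s, t) = (0.099766, -0.991139), (ds/dtau, dt/dtau) = (-2.005404, 0.112954); Gamma_sss = 0.000000, Gamma_sst = -0.156429, Gamma_stt = -0.375428, Gamma_tss = 0.000000, Gamma_tst = -0.359683, Gamma_ttt = -0.863238; k3 = (-2.005404, 0.112954, -0.066078, -0.151936)
  k4: at (s, t) = (0.049634, -0.988311), (ds/dtau, dt/dtau) = (-2.007058, 0.109151); Gamma_sss = 0.000000, Gamma_sst = -0.151352, Gamma_stt = -0.363244, Gamma_tss = 0.000000, Gamma_tst = -0.355643, Gamma_ttt = -0.853543; k4 = (-2.007058, 0.109151, -0.061986, -0.145654)
  Y <- Y + (h/6)(k1 + 2k2 + 2k3 + k4): s = 0.0496, t = -0.9883, ds/dtau = -2.0071, dt/dtau = 0.1092
step 3:
  k1: at (s, t) = (0.049632, -0.988314), (ds/dtau, dt/dtau) = (-2.007058, 0.109154); Gamma_sss = 0.000000, Gamma_sst = -0.151351, Gamma_stt = -0.363243, Gamma_tss = 0.000000, Gamma_tst = -0.355642, Gamma_ttt = -0.853541; k1 = (-2.007058, 0.109154, -0.061987, -0.145657)
  k2: at (s, t) = (-0.000544, -0.985585), (ds/dtau, dt/dtau) = (-2.008608, 0.105512); Gamma_sss = 0.000000, Gamma_sst = -0.146466, Gamma_stt = -0.351519, Gamma_tss = 0.000000, Gamma_tst = -0.351600, Gamma_ttt = -0.843840; k2 = (-2.008608, 0.105512, -0.058169, -0.139637)
  k3: at (s, t) = (-0.000583, -0.985676), (ds/dtau, dt/dtau) = (-2.008512, 0.105663); Gamma_sss = 0.000000, Gamma_sst = -0.146449, Gamma_stt = -0.351479, Gamma_tss = 0.000000, Gamma_tst = -0.351565, Gamma_ttt = -0.843756; k3 = (-2.008512, 0.105663, -0.058236, -0.139801)
  k4: at (s, t) = (-0.050793, -0.983031), (ds/dtau, dt/dtau) = (-2.009970, 0.102164); Gamma_sss = 0.000000, Gamma_sst = -0.141754, Gamma_stt = -0.340209, Gamma_tss = 0.000000, Gamma_tst = -0.347534, Gamma_ttt = -0.834080; k4 = (-2.009970, 0.102164, -0.054666, -0.134023)
  Y <- Y + (h/6)(k1 + 2k2 + 2k3 + k4): s = -0.0508, t = -0.9830, ds/dtau = -2.0100, dt/dtau = 0.1022


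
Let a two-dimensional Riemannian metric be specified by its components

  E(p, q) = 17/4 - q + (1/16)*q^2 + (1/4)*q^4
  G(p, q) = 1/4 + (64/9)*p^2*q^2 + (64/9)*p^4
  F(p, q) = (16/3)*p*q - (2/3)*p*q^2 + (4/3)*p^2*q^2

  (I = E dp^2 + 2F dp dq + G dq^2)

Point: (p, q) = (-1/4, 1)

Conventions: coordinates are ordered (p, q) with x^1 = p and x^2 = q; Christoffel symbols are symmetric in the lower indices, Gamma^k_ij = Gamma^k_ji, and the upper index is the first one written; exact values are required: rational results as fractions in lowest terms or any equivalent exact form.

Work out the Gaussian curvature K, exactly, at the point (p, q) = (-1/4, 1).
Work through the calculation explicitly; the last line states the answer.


E = 57/16, F = -13/12, G = 13/18, EG - F^2 = 403/288 at the point
E_p = 0, E_q = 1/8, F_p = 4, F_q = -5/6, G_p = -4, G_q = 8/9
E_qq = 25/8, F_pq = 8/3, G_pp = 176/9
Compute both Brioschi determinants and normalise by (EG - F^2)^2.
M1 = [[-E_qq/2 + F_pq - G_pp/2, E_p/2, F_p - E_q/2], [F_q - G_p/2, E, F], [G_q/2, F, G]] = [[-1249/144, 0, 63/16], [7/6, 57/16, -13/12], [4/9, -13/12, 13/18]]; det M1 = -968287/41472
M2 = [[0, E_q/2, G_p/2], [E_q/2, E, F], [G_p/2, F, G]] = [[0, 1/16, -2], [1/16, 57/16, -13/12], [-2, -13/12, 13/18]]; det M2 = -64429/4608
det M1 - det M2 = -194213/20736; K = -194213/20736 / (403/288)^2 = -776852/162409

Answer: K = -776852/162409


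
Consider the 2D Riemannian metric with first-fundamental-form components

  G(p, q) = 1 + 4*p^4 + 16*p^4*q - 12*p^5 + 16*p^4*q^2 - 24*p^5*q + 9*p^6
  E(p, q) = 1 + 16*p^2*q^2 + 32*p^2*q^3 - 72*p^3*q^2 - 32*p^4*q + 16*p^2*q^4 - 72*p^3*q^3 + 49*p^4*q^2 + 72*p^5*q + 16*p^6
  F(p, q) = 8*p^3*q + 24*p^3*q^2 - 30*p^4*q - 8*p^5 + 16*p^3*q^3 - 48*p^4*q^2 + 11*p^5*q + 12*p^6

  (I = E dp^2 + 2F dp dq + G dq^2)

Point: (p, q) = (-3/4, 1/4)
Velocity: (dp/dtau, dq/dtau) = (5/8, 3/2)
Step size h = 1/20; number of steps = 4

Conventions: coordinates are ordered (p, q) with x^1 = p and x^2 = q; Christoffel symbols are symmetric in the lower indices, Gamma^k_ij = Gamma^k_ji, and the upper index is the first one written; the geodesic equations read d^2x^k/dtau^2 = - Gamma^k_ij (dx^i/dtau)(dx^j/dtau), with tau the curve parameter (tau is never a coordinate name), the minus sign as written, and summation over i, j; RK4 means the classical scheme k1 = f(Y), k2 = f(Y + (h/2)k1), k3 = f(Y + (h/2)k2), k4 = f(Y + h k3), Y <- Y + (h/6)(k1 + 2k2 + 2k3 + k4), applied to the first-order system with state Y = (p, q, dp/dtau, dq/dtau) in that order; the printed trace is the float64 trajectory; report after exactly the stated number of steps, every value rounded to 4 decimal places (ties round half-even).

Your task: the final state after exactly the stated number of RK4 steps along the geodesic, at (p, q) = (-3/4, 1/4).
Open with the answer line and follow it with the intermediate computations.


Answer: p = -0.6520, q = 0.6070, dp/dtau = 0.3553, dq/dtau = 1.9474

f(Y) = (dp/dtau, dq/dtau, -Gamma^p_ij Y'^i Y'^j, -Gamma^q_ij Y'^i Y'^j) with the Gammas evaluated at the stage position; h = 0.050000; intermediate values shown to 6 dp
step 0: p = -0.7500, q = 0.2500, dp/dtau = 0.6250, dq/dtau = 1.5000
step 1:
  k1: at (p, q) = (-0.750000, 0.250000), (dp/dtau, dq/dtau) = (0.625000, 1.500000); Gamma_ppp = 0.109715, Gamma_ppq = 0.493717, Gamma_pqq = -0.116169, Gamma_qpp = -0.628367, Gamma_qpq = -2.827654, Gamma_qqq = 0.665330; k1 = (0.625000, 1.500000, -0.707198, 4.050314)
  k2: at (p, q) = (-0.734375, 0.287500), (dp/dtau, dq/dtau) = (0.607320, 1.601258); Gamma_ppp = 0.105492, Gamma_ppq = 0.839947, Gamma_pqq = -0.191128, Gamma_qpp = -0.338927, Gamma_qpq = -2.698607, Gamma_qqq = 0.614062; k2 = (0.607320, 1.601258, -1.182508, 3.799199)
  k3: at (p, q) = (-0.734817, 0.290031), (dp/dtau, dq/dtau) = (0.595437, 1.594980); Gamma_ppp = 0.103251, Gamma_ppq = 0.855736, Gamma_pqq = -0.194473, Gamma_qpp = -0.324352, Gamma_qpq = -2.688197, Gamma_qqq = 0.610915; k3 = (0.595437, 1.594980, -1.167279, 3.666872)
  k4: at (p, q) = (-0.720228, 0.329749), (dp/dtau, dq/dtau) = (0.566636, 1.683344); Gamma_ppp = 0.023751, Gamma_ppq = 1.145603, Gamma_pqq = -0.251553, Gamma_qpp = -0.051603, Gamma_qpq = -2.489037, Gamma_qqq = 0.546545; k4 = (0.566636, 1.683344, -1.480266, 3.216155)
  Y <- Y + (h/6)(k1 + 2k2 + 2k3 + k4): p = -0.7200, q = 0.3298, dp/dtau = 0.5676, dq/dtau = 1.6850
step 2:
  k1: at (p, q) = (-0.720024, 0.329798), (dp/dtau, dq/dtau) = (0.567608, 1.684988); Gamma_ppp = 0.023381, Gamma_ppq = 1.146559, Gamma_pqq = -0.251719, Gamma_qpp = -0.050747, Gamma_qpq = -2.488546, Gamma_qqq = 0.546342; k1 = (0.567608, 1.684988, -1.486024, 3.225337)
  k2: at (p, q) = (-0.705834, 0.371923), (dp/dtau, dq/dtau) = (0.530457, 1.765622); Gamma_ppp = -0.114650, Gamma_ppq = 1.368928, Gamma_pqq = -0.289989, Gamma_qpp = 0.188147, Gamma_qpq = -2.246494, Gamma_qqq = 0.475890; k2 = (0.530457, 1.765622, -1.627962, 2.671585)
  k3: at (p, q) = (-0.706762, 0.373939), (dp/dtau, dq/dtau) = (0.526909, 1.751778); Gamma_ppp = -0.119010, Gamma_ppq = 1.372850, Gamma_pqq = -0.290669, Gamma_qpp = 0.193946, Gamma_qpq = -2.237283, Gamma_qqq = 0.473692; k3 = (0.526909, 1.751778, -1.609334, 2.622672)
  k4: at (p, q) = (-0.693678, 0.417387), (dp/dtau, dq/dtau) = (0.487141, 1.816122); Gamma_ppp = -0.290494, Gamma_ppq = 1.517394, Gamma_pqq = -0.309989, Gamma_qpp = 0.380253, Gamma_qpq = -1.986251, Gamma_qqq = 0.405772; k4 = (0.487141, 1.816122, -1.593529, 2.085911)
  Y <- Y + (h/6)(k1 + 2k2 + 2k3 + k4): p = -0.6936, q = 0.4176, dp/dtau = 0.4880, dq/dtau = 1.8175
step 3:
  k1: at (p, q) = (-0.693611, 0.417598), (dp/dtau, dq/dtau) = (0.487990, 1.817486); Gamma_ppp = -0.291373, Gamma_ppq = 1.517938, Gamma_pqq = -0.310046, Gamma_qpp = 0.381038, Gamma_qpq = -1.985054, Gamma_qqq = 0.405456; k1 = (0.487990, 1.817486, -1.599020, 2.091087)
  k2: at (p, q) = (-0.681412, 0.463035), (dp/dtau, dq/dtau) = (0.448015, 1.869764); Gamma_ppp = -0.478083, Gamma_ppq = 1.600063, Gamma_pqq = -0.315185, Gamma_qpp = 0.520263, Gamma_qpq = -1.741232, Gamma_qqq = 0.342993; k2 = (0.448015, 1.869764, -1.482836, 1.613662)
  k3: at (p, q) = (-0.682411, 0.464342), (dp/dtau, dq/dtau) = (0.450919, 1.857828); Gamma_ppp = -0.479474, Gamma_ppq = 1.599055, Gamma_pqq = -0.315005, Gamma_qpp = 0.520898, Gamma_qpq = -1.737207, Gamma_qqq = 0.342221; k3 = (0.450919, 1.857828, -1.494415, 1.623526)
  k4: at (p, q) = (-0.671065, 0.510489), (dp/dtau, dq/dtau) = (0.413269, 1.898663); Gamma_ppp = -0.662195, Gamma_ppq = 1.631569, Gamma_pqq = -0.310090, Gamma_qpp = 0.616274, Gamma_qpq = -1.518425, Gamma_qqq = 0.288586; k4 = (0.413269, 1.898663, -1.329504, 1.237307)
  Y <- Y + (h/6)(k1 + 2k2 + 2k3 + k4): p = -0.6711, q = 0.5107, dp/dtau = 0.4140, dq/dtau = 1.8992
step 4:
  k1: at (p, q) = (-0.671119, 0.510692), (dp/dtau, dq/dtau) = (0.413965, 1.899176); Gamma_ppp = -0.662647, Gamma_ppq = 1.631475, Gamma_pqq = -0.310051, Gamma_qpp = 0.616444, Gamma_qpq = -1.517720, Gamma_qqq = 0.288432; k1 = (0.413965, 1.899176, -1.333438, 1.240464)
  k2: at (p, q) = (-0.660770, 0.558172), (dp/dtau, dq/dtau) = (0.380629, 1.930188); Gamma_ppp = -0.834821, Gamma_ppq = 1.629694, Gamma_pqq = -0.298870, Gamma_qpp = 0.678631, Gamma_qpq = -1.324789, Gamma_qqq = 0.242954; k2 = (0.380629, 1.930188, -1.160199, 0.943133)
  k3: at (p, q) = (-0.661603, 0.558947), (dp/dtau, dq/dtau) = (0.384960, 1.922754); Gamma_ppp = -0.834127, Gamma_ppq = 1.628290, Gamma_pqq = -0.298705, Gamma_qpp = 0.678063, Gamma_qpq = -1.323639, Gamma_qqq = 0.242818; k3 = (0.384960, 1.922754, -1.182544, 0.961292)
  k4: at (p, q) = (-0.651871, 0.606830), (dp/dtau, dq/dtau) = (0.354838, 1.947241); Gamma_ppp = -0.990103, Gamma_ppq = 1.604605, Gamma_pqq = -0.284209, Gamma_qpp = 0.715130, Gamma_qpq = -1.158972, Gamma_qqq = 0.205278; k4 = (0.354838, 1.947241, -1.015105, 0.733189)
  Y <- Y + (h/6)(k1 + 2k2 + 2k3 + k4): p = -0.6520, q = 0.6070, dp/dtau = 0.3553, dq/dtau = 1.9474
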